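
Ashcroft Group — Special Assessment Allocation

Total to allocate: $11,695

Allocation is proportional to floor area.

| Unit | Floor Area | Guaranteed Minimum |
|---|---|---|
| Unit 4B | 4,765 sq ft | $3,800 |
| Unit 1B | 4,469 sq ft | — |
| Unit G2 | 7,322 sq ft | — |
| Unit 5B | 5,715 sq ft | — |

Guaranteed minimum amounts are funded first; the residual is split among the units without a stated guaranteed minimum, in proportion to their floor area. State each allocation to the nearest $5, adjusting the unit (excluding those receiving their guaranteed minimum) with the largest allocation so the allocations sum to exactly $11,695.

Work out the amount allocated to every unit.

Unit 4B: $3,800 · Unit 1B: $2,015 · Unit G2: $3,305 · Unit 5B: $2,575

Minimums first: Unit 4B $3,800. Residual $7,895.
Residual split over remaining floor area 17,506: Unit 1B 2,015.47 → $2,015; Unit G2 3,302.14 → $3,300; Unit 5B 2,577.40 → $2,575.
Rounding difference +$5 applied to Unit G2 → $3,305.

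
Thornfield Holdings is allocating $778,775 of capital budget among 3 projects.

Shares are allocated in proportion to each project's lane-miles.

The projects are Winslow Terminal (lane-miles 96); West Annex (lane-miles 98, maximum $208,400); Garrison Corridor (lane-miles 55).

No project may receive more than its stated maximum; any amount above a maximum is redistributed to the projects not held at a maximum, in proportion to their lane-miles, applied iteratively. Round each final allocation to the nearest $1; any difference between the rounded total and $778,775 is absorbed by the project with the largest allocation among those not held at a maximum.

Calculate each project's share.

Total lane-miles = 249.
Unconstrained shares: Winslow Terminal 300,250.60; West Annex 306,505.82; Garrison Corridor 172,018.57.
Cap binds for West Annex ($208,400); remaining pool $570,375 reallocated over remaining lane-miles 151.
Remaining shares: Winslow Terminal 362,622.52 → $362,623; Garrison Corridor 207,752.48 → $207,752.

Winslow Terminal: $362,623 | West Annex: $208,400 | Garrison Corridor: $207,752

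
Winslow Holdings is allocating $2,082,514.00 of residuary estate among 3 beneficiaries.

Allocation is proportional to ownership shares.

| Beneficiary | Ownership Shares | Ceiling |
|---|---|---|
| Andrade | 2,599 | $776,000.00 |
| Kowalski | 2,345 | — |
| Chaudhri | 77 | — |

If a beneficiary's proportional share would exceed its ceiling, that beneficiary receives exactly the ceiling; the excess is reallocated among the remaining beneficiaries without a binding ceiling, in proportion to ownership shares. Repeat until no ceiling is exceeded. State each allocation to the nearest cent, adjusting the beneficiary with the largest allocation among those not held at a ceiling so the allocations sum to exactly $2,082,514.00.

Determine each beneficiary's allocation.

Andrade: $776,000.00 · Kowalski: $1,264,977.43 · Chaudhri: $41,536.57

Combined ownership shares = 5,021.
Proportional shares (ignoring caps): Andrade 1,077,963.3312; Kowalski 972,614.0868; Chaudhri 31,936.5820.
Cap binds for Andrade ($776,000.00); balance $1,306,514.00 reallocated over remaining ownership shares 2,422.
Shares after redistribution: Kowalski 1,264,977.4277 → $1,264,977.43; Chaudhri 41,536.5723 → $41,536.57.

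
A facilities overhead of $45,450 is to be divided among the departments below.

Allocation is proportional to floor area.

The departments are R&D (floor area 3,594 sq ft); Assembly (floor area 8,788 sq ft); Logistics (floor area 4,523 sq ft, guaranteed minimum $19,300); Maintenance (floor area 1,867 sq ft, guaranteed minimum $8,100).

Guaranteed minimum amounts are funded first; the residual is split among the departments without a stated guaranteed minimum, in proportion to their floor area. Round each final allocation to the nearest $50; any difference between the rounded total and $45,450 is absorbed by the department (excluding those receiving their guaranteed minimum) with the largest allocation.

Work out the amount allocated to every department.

Guaranteed amounts: Logistics $19,300; Maintenance $8,100. Balance $18,050.
Balance split over remaining floor area 12,382: R&D 5,239.19 → $5,250; Assembly 12,810.81 → $12,800.

R&D: $5,250 · Assembly: $12,800 · Logistics: $19,300 · Maintenance: $8,100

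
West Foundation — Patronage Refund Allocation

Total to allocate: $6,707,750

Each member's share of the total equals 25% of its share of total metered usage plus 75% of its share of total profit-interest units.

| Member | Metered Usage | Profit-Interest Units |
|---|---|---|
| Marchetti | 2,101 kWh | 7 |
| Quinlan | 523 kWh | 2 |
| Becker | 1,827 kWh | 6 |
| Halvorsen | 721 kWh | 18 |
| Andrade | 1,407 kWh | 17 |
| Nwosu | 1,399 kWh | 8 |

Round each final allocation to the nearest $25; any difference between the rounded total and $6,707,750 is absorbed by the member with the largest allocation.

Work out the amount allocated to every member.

Marchetti: $1,048,775 · Quinlan: $283,400 · Becker: $904,450 · Halvorsen: $1,712,825 · Andrade: $1,770,325 · Nwosu: $987,975

Totals — metered usage 7,978, profit-interest units 58.
Blended shares (25% metered usage + 75% profit-interest units): Marchetti 0.1564; Quinlan 0.0423; Becker 0.1348; Halvorsen 0.2554; Andrade 0.2639; Nwosu 0.1473.
Proportional shares: Marchetti 1,048,787.19; Quinlan 283,408.40; Becker 904,455.55; Halvorsen 1,712,837.39; Andrade 1,770,293.17; Nwosu 987,968.29.
At nearest $25: Marchetti $1,048,775; Quinlan $283,400; Becker $904,450; Halvorsen $1,712,825; Andrade $1,770,300; Nwosu $987,975. Sum = $6,707,725.
Difference $6,707,750 − $6,707,725 = +$25 applied to largest allocation (Andrade): Andrade becomes $1,770,325.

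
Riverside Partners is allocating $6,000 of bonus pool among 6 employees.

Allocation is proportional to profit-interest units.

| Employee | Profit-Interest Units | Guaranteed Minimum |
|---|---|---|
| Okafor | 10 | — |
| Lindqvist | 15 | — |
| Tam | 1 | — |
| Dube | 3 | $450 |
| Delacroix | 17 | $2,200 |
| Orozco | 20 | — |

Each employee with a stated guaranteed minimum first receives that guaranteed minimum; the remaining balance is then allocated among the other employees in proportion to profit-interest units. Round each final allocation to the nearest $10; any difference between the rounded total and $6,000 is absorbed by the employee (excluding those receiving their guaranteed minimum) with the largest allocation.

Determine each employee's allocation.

Minimums first: Dube $450; Delacroix $2,200. Remaining pool $3,350.
Remaining pool split over remaining profit-interest units 46: Okafor 728.26 → $730; Lindqvist 1,092.39 → $1,090; Tam 72.83 → $70; Orozco 1,456.52 → $1,460.

Okafor: $730; Lindqvist: $1,090; Tam: $70; Dube: $450; Delacroix: $2,200; Orozco: $1,460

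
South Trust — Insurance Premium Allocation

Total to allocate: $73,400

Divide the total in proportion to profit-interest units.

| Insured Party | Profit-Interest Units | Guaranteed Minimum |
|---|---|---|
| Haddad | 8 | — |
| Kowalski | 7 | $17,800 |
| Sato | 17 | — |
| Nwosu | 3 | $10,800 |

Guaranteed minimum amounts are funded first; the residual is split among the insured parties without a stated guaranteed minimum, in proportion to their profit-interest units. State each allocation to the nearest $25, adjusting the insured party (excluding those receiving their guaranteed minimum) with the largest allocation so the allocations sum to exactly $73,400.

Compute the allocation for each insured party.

Haddad: $14,325; Kowalski: $17,800; Sato: $30,475; Nwosu: $10,800

Minimums first: Kowalski $17,800; Nwosu $10,800. Balance $44,800.
Balance split over remaining profit-interest units 25: Haddad 14,336.00 → $14,325; Sato 30,464.00 → $30,475.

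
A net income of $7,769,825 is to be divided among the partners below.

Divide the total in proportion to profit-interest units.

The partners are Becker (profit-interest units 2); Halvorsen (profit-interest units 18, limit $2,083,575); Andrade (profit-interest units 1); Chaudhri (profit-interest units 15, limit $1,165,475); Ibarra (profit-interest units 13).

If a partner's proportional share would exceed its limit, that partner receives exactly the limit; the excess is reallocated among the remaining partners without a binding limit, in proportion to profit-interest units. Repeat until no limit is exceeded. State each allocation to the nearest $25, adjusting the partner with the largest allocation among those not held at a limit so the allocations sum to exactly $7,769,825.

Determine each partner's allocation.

Combined profit-interest units = 49.
Proportional shares (ignoring caps): Becker 317,135.71; Halvorsen 2,854,221.43; Andrade 158,567.86; Chaudhri 2,378,517.86; Ibarra 2,061,382.14.
Capped: Halvorsen ($2,083,575), Chaudhri ($1,165,475); residual $4,520,775 reallocated over remaining profit-interest units 16.
Remaining shares: Becker 565,096.88 → $565,100; Andrade 282,548.44 → $282,550; Ibarra 3,673,129.69 → $3,673,125.

Becker: $565,100 · Halvorsen: $2,083,575 · Andrade: $282,550 · Chaudhri: $1,165,475 · Ibarra: $3,673,125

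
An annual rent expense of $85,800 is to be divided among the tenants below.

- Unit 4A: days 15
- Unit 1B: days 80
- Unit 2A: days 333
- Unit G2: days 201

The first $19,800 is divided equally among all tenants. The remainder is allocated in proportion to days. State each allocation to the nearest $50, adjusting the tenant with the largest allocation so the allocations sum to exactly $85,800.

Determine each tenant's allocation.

$19,800 shared equally gives $4,950 per tenant.
Remainder $66,000 by days (total 629): Unit 4A 1,573.93 → $1,550; Unit 1B 8,394.28 → $8,400; Unit 2A 34,941.18 → $34,950; Unit G2 21,090.62 → $21,100.
Totals: Unit 4A $4,950 + $1,550 = $6,500; Unit 1B $4,950 + $8,400 = $13,350; Unit 2A $4,950 + $34,950 = $39,900; Unit G2 $4,950 + $21,100 = $26,050.

Unit 4A: $6,500 · Unit 1B: $13,350 · Unit 2A: $39,900 · Unit G2: $26,050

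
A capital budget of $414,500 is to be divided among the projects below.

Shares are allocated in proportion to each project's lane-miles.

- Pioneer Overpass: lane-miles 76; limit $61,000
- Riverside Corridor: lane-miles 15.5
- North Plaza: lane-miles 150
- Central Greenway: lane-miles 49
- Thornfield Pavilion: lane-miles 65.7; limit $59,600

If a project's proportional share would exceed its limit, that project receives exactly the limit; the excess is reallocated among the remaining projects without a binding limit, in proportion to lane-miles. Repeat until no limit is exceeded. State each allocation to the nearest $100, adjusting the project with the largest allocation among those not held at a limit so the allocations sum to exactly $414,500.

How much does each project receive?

Pioneer Overpass: $61,000 · Riverside Corridor: $21,200 · North Plaza: $205,600 · Central Greenway: $67,100 · Thornfield Pavilion: $59,600

Combined lane-miles = 356.2.
Proportional shares (ignoring caps): Pioneer Overpass 88,439.08; Riverside Corridor 18,036.92; North Plaza 174,550.81; Central Greenway 57,019.93; Thornfield Pavilion 76,453.26.
Held at cap: Pioneer Overpass ($61,000), Thornfield Pavilion ($59,600); residual $293,900 reallocated over remaining lane-miles 214.5.
Shares after redistribution: Riverside Corridor 21,237.53 → $21,200; North Plaza 205,524.48 → $205,500; Central Greenway 67,138.00 → $67,100.
Rounding difference +$100 applied to North Plaza → $205,600.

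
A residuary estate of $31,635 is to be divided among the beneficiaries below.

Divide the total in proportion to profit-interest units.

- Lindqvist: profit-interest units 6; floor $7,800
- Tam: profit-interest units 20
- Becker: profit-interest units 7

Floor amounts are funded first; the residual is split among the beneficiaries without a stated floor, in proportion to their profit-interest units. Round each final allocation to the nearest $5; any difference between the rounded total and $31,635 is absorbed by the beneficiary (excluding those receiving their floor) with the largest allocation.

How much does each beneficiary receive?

Fund the minimums — Lindqvist $7,800. Balance $23,835.
Balance split over remaining profit-interest units 27: Tam 17,655.56 → $17,655; Becker 6,179.44 → $6,180.

Lindqvist: $7,800 | Tam: $17,655 | Becker: $6,180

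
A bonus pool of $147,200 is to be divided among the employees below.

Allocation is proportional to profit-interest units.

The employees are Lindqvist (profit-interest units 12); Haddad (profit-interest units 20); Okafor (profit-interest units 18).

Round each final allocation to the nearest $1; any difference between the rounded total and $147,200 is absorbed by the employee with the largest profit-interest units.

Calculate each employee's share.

Lindqvist: $35,328; Haddad: $58,880; Okafor: $52,992

Profit-interest units total: 12 + 20 + 18 = 50.
Pro-rata amounts: Lindqvist 35,328.00; Haddad 58,880.00; Okafor 52,992.00.
At nearest $1: Lindqvist $35,328; Haddad $58,880; Okafor $52,992. Sum = $147,200.
Rounded total matches; no reconciliation needed.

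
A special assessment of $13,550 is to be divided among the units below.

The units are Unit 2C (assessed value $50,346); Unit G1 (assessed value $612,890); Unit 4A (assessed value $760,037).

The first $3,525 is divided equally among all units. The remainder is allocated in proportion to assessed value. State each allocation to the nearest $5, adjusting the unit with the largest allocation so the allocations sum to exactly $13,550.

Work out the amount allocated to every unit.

$3,525 shared equally gives $1,175 per unit.
Remainder $10,025 by assessed value (total 1,423,273): Unit 2C 354.62 → $355; Unit G1 4,316.97 → $4,315; Unit 4A 5,353.41 → $5,355.
Totals: Unit 2C $1,175 + $355 = $1,530; Unit G1 $1,175 + $4,315 = $5,490; Unit 4A $1,175 + $5,355 = $6,530.

Unit 2C: $1,530 | Unit G1: $5,490 | Unit 4A: $6,530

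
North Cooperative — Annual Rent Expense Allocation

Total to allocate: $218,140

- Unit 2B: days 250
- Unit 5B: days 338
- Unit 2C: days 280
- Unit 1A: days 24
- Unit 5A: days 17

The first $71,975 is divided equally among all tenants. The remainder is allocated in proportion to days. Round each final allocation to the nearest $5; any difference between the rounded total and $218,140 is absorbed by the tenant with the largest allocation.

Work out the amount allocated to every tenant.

Unit 2B: $54,595 · Unit 5B: $68,740 · Unit 2C: $59,420 · Unit 1A: $18,255 · Unit 5A: $17,130

First tranche $71,975 split equally: $14,395 each.
Remainder $146,165 by days (total 909): Unit 2B 40,199.39 → $40,200; Unit 5B 54,349.58 → $54,350; Unit 2C 45,023.32 → $45,025; Unit 1A 3,859.14 → $3,860; Unit 5A 2,733.56 → $2,735.
Rounding difference −$5 on remainder applied to Unit 5B.
Totals: Unit 2B $14,395 + $40,200 = $54,595; Unit 5B $14,395 + $54,345 = $68,740; Unit 2C $14,395 + $45,025 = $59,420; Unit 1A $14,395 + $3,860 = $18,255; Unit 5A $14,395 + $2,735 = $17,130.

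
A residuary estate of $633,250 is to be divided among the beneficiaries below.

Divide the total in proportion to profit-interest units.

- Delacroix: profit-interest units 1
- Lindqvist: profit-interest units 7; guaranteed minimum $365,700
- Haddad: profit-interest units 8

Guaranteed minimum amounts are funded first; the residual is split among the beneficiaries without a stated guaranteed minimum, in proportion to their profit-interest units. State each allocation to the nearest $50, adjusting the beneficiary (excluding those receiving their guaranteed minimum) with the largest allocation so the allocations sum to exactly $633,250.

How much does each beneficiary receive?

Minimums first: Lindqvist $365,700. Balance $267,550.
Balance split over remaining profit-interest units 9: Delacroix 29,727.78 → $29,750; Haddad 237,822.22 → $237,800.

Delacroix: $29,750; Lindqvist: $365,700; Haddad: $237,800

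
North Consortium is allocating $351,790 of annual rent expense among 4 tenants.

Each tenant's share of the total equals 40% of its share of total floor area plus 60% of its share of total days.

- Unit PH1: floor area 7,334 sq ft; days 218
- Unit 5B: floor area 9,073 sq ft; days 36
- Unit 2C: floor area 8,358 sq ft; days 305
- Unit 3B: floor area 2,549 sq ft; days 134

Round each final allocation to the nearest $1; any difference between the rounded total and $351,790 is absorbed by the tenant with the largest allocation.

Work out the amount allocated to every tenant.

Unit PH1: $104,182 · Unit 5B: $57,707 · Unit 2C: $135,955 · Unit 3B: $53,946

Floor area total 27,314; days total 693.
Blended shares (40% floor area + 60% days): Unit PH1 0.2961; Unit 5B 0.1640; Unit 2C 0.3865; Unit 3B 0.1533.
Proportional shares: Unit PH1 104,181.69; Unit 5B 57,707.08; Unit 2C 135,955.59; Unit 3B 53,945.65.
At nearest $1: Unit PH1 $104,182; Unit 5B $57,707; Unit 2C $135,956; Unit 3B $53,946. Sum = $351,791.
Difference $351,790 − $351,791 = −$1 applied to largest allocation (Unit 2C): Unit 2C becomes $135,955.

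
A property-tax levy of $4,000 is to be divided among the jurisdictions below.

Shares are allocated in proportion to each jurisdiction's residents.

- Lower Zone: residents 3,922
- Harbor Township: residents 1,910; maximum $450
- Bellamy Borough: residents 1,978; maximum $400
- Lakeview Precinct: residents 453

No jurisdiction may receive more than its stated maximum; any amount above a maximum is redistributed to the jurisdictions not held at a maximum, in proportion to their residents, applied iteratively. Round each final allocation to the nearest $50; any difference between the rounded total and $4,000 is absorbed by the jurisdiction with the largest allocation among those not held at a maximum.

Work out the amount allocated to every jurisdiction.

Lower Zone: $2,800 | Harbor Township: $450 | Bellamy Borough: $400 | Lakeview Precinct: $350

Sum of residents: 8,263.
Proportional shares (ignoring caps): Lower Zone 1,898.58; Harbor Township 924.60; Bellamy Borough 957.52; Lakeview Precinct 219.29.
Cap binds for Harbor Township ($450), Bellamy Borough ($400); remaining pool $3,150 reallocated over remaining residents 4,375.
Shares after redistribution: Lower Zone 2,823.84 → $2,800; Lakeview Precinct 326.16 → $350.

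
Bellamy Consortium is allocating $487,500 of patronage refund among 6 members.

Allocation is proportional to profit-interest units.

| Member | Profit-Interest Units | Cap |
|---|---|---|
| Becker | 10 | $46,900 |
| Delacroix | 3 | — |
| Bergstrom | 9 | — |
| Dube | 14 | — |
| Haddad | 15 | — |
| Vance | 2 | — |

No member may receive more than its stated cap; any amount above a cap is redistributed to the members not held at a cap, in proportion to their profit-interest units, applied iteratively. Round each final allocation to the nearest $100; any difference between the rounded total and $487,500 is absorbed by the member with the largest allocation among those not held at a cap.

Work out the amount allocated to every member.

Combined profit-interest units = 53.
Proportional shares (ignoring caps): Becker 91,981.13; Delacroix 27,594.34; Bergstrom 82,783.02; Dube 128,773.58; Haddad 137,971.70; Vance 18,396.23.
Capped: Becker ($46,900); remaining pool $440,600 reallocated over remaining profit-interest units 43.
Shares after redistribution: Delacroix 30,739.53 → $30,700; Bergstrom 92,218.60 → $92,200; Dube 143,451.16 → $143,500; Haddad 153,697.67 → $153,700; Vance 20,493.02 → $20,500.

Becker: $46,900 · Delacroix: $30,700 · Bergstrom: $92,200 · Dube: $143,500 · Haddad: $153,700 · Vance: $20,500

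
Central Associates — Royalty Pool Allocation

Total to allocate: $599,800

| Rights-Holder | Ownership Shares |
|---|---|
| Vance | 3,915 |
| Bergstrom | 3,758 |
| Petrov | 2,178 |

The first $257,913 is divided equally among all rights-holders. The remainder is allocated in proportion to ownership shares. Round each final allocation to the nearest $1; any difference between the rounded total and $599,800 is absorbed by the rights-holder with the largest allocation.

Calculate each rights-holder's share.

Vance: $221,845 · Bergstrom: $216,395 · Petrov: $161,560

First tranche $257,913 split equally: $85,971 each.
Remainder $341,887 by ownership shares (total 9,851): Vance 135,873.27 → $135,873; Bergstrom 130,424.46 → $130,424; Petrov 75,589.27 → $75,589.
Rounding difference +$1 on remainder applied to Vance.
Totals: Vance $85,971 + $135,874 = $221,845; Bergstrom $85,971 + $130,424 = $216,395; Petrov $85,971 + $75,589 = $161,560.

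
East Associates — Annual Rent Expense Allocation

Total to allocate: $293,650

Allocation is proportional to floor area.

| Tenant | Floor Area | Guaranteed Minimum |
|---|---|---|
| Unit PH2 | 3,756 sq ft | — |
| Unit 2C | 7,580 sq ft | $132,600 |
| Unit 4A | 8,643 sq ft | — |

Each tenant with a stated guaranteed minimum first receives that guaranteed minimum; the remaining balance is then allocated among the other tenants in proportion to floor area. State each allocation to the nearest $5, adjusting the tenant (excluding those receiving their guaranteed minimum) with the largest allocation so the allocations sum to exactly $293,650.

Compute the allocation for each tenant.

Unit PH2: $48,785 | Unit 2C: $132,600 | Unit 4A: $112,265

Guaranteed amounts: Unit 2C $132,600. Remaining pool $161,050.
Remaining pool split over remaining floor area 12,399: Unit PH2 48,786.50 → $48,785; Unit 4A 112,263.50 → $112,265.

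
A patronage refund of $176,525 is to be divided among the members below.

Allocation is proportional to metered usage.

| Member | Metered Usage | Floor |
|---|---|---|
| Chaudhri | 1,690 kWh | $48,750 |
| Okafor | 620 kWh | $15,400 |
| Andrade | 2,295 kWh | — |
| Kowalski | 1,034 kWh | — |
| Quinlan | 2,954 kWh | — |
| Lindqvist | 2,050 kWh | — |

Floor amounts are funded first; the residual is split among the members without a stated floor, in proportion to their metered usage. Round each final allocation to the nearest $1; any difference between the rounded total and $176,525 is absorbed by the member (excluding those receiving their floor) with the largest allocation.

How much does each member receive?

Fund the minimums — Chaudhri $48,750; Okafor $15,400. Remaining pool $112,375.
Remaining pool split over remaining metered usage 8,333: Andrade 30,949.31 → $30,949; Kowalski 13,944.05 → $13,944; Quinlan 39,836.28 → $39,836; Lindqvist 27,645.36 → $27,645.
Rounding difference +$1 applied to Quinlan → $39,837.

Chaudhri: $48,750; Okafor: $15,400; Andrade: $30,949; Kowalski: $13,944; Quinlan: $39,837; Lindqvist: $27,645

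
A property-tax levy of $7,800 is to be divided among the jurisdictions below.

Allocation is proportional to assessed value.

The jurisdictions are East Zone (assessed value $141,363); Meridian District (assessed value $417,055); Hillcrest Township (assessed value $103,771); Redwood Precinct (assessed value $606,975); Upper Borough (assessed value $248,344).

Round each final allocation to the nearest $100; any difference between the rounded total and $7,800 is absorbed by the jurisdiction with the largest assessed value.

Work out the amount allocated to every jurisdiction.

East Zone: $700 · Meridian District: $2,100 · Hillcrest Township: $500 · Redwood Precinct: $3,200 · Upper Borough: $1,300

Combined assessed value = 1,517,508.
Unrounded shares: East Zone 141,363/1,517,508 × $7,800 = 726.61; Meridian District 417,055/1,517,508 × $7,800 = 2,143.67; Hillcrest Township 103,771/1,517,508 × $7,800 = 533.38; Redwood Precinct 606,975/1,517,508 × $7,800 = 3,119.86; Upper Borough 248,344/1,517,508 × $7,800 = 1,276.49.
Rounded to nearest $100: East Zone $700; Meridian District $2,100; Hillcrest Township $500; Redwood Precinct $3,100; Upper Borough $1,300. Sum = $7,700.
Difference $7,800 − $7,700 = +$100 applied to largest assessed value (Redwood Precinct): Redwood Precinct becomes $3,200.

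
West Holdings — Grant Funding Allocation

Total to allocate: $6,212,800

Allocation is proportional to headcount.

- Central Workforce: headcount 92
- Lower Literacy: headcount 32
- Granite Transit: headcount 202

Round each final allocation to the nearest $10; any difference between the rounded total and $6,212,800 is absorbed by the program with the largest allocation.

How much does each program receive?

Central Workforce: $1,753,310; Lower Literacy: $609,850; Granite Transit: $3,849,640

Sum of headcount: 326.
Proportional shares: Central Workforce 92/326 × $6,212,800 = 1,753,305.52; Lower Literacy 32/326 × $6,212,800 = 609,845.40; Granite Transit 202/326 × $6,212,800 = 3,849,649.08.
At nearest $10: Central Workforce $1,753,310; Lower Literacy $609,850; Granite Transit $3,849,650. Sum = $6,212,810.
Difference $6,212,800 − $6,212,810 = −$10 applied to largest allocation (Granite Transit): Granite Transit becomes $3,849,640.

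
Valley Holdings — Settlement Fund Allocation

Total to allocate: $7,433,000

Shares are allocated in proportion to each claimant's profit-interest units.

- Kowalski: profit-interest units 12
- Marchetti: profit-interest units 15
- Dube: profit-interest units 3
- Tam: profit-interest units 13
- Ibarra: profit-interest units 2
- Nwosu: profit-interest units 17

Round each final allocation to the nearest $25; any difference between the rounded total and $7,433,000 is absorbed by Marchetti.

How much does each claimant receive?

Kowalski: $1,438,650 · Marchetti: $1,798,325 · Dube: $359,650 · Tam: $1,558,525 · Ibarra: $239,775 · Nwosu: $2,038,075

Profit-interest units total: 62.
Raw shares: Kowalski 12/62 × $7,433,000 = 1,438,645.16; Marchetti 15/62 × $7,433,000 = 1,798,306.45; Dube 3/62 × $7,433,000 = 359,661.29; Tam 13/62 × $7,433,000 = 1,558,532.26; Ibarra 2/62 × $7,433,000 = 239,774.19; Nwosu 17/62 × $7,433,000 = 2,038,080.65.
At nearest $25: Kowalski $1,438,650; Marchetti $1,798,300; Dube $359,650; Tam $1,558,525; Ibarra $239,775; Nwosu $2,038,075. Sum = $7,432,975.
Difference $7,433,000 − $7,432,975 = +$25 applied to Marchetti: Marchetti becomes $1,798,325.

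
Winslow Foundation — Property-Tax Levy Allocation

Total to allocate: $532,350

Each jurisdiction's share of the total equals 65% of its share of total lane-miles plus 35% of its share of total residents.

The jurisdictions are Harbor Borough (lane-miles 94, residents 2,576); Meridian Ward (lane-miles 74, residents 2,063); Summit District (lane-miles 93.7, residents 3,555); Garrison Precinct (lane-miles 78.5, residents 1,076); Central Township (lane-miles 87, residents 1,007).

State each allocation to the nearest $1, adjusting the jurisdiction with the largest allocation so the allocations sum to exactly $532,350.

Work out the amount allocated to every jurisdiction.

Lane-miles total 427.2; residents total 10,277.
Combined weights (65% lane-miles + 35% residents): Harbor Borough 0.2308; Meridian Ward 0.1829; Summit District 0.2636; Garrison Precinct 0.1561; Central Township 0.1667.
Proportional shares: Harbor Borough 122,842.01; Meridian Ward 97,341.51; Summit District 140,348.33; Garrison Precinct 83,092.10; Central Township 88,726.04.
Rounded to nearest $1: Harbor Borough $122,842; Meridian Ward $97,342; Summit District $140,348; Garrison Precinct $83,092; Central Township $88,726. Sum = $532,350.
No rounding difference to absorb.

Harbor Borough: $122,842; Meridian Ward: $97,342; Summit District: $140,348; Garrison Precinct: $83,092; Central Township: $88,726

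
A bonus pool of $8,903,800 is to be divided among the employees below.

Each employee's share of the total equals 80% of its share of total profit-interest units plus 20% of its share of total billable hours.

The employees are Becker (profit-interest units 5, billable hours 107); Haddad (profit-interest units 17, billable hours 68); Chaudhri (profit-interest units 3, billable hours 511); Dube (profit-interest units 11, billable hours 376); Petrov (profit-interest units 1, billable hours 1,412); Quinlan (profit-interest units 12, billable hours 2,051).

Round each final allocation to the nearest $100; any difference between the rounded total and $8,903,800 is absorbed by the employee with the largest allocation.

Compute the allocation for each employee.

Becker: $768,900 | Haddad: $2,498,000 | Chaudhri: $637,200 | Dube: $1,747,000 | Petrov: $701,000 | Quinlan: $2,551,700

Totals — profit-interest units 49, billable hours 4,525.
Blended shares (80% profit-interest units + 20% billable hours): Becker 0.0864; Haddad 0.2806; Chaudhri 0.0716; Dube 0.1962; Petrov 0.0787; Quinlan 0.2866.
Proportional shares: Becker 768,949.40; Haddad 2,498,019.37; Chaudhri 637,202.47; Dube 1,747,020.13; Petrov 701,043.99; Quinlan 2,551,564.65.
After rounding ($100): Becker $768,900; Haddad $2,498,000; Chaudhri $637,200; Dube $1,747,000; Petrov $701,000; Quinlan $2,551,600. Sum = $8,903,700.
Difference $8,903,800 − $8,903,700 = +$100 applied to largest allocation (Quinlan): Quinlan becomes $2,551,700.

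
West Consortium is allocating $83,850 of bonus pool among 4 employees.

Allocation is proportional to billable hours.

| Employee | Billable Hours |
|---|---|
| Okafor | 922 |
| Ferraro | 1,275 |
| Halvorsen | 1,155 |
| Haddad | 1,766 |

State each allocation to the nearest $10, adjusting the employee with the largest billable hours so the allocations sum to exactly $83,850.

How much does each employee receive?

Okafor: $15,110 · Ferraro: $20,890 · Halvorsen: $18,920 · Haddad: $28,930

Sum of billable hours: 922 + 1,275 + 1,155 + 1,766 = 5,118.
Unrounded shares: Okafor 15,105.45; Ferraro 20,888.77; Halvorsen 18,922.77; Haddad 28,933.00.
At nearest $10: Okafor $15,110; Ferraro $20,890; Halvorsen $18,920; Haddad $28,930. Sum = $83,850.
No rounding difference to absorb.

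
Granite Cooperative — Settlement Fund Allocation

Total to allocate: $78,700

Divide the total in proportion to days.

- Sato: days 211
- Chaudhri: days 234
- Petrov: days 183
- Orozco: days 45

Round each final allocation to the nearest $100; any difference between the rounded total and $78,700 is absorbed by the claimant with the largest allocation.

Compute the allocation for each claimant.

Total days = 673.
Proportional shares: Sato 211/673 × $78,700 = 24,674.15; Chaudhri 234/673 × $78,700 = 27,363.74; Petrov 183/673 × $78,700 = 21,399.85; Orozco 45/673 × $78,700 = 5,262.26.
After rounding ($100): Sato $24,700; Chaudhri $27,400; Petrov $21,400; Orozco $5,300. Sum = $78,800.
Difference $78,700 − $78,800 = −$100 applied to largest allocation (Chaudhri): Chaudhri becomes $27,300.

Sato: $24,700 | Chaudhri: $27,300 | Petrov: $21,400 | Orozco: $5,300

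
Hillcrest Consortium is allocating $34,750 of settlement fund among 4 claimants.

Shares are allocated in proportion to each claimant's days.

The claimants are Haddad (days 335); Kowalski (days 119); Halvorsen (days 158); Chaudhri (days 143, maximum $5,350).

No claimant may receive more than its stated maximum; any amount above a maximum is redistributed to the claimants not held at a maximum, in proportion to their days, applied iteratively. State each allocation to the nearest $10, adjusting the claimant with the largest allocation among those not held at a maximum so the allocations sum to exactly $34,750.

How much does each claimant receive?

Haddad: $16,090; Kowalski: $5,720; Halvorsen: $7,590; Chaudhri: $5,350

Days total: 755.
Unconstrained shares: Haddad 15,418.87; Kowalski 5,477.15; Halvorsen 7,272.19; Chaudhri 6,581.79.
Capped: Chaudhri ($5,350); remaining pool $29,400 reallocated over remaining days 612.
Shares after redistribution: Haddad 16,093.14 → $16,090; Kowalski 5,716.67 → $5,720; Halvorsen 7,590.20 → $7,590.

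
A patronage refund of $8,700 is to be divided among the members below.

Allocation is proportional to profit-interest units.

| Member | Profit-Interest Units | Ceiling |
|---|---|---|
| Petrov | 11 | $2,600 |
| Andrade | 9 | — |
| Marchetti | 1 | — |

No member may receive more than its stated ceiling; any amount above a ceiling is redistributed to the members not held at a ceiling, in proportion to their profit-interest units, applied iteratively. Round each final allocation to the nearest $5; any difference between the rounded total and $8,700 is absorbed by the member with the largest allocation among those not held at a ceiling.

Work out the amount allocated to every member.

Petrov: $2,600 | Andrade: $5,490 | Marchetti: $610

Sum of profit-interest units: 21.
Pro-rata shares before constraints: Petrov 4,557.14; Andrade 3,728.57; Marchetti 414.29.
Held at cap: Petrov ($2,600); residual $6,100 reallocated over remaining profit-interest units 10.
Redistributed shares: Andrade 5,490.00 → $5,490; Marchetti 610.00 → $610.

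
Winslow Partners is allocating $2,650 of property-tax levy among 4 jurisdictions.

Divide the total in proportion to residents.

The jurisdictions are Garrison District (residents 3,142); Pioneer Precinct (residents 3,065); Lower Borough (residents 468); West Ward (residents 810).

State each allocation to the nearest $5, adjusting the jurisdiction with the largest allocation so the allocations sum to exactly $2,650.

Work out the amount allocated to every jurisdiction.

Garrison District: $1,115 · Pioneer Precinct: $1,085 · Lower Borough: $165 · West Ward: $285

Residents total: 7,485.
Proportional shares: Garrison District 3,142/7,485 × $2,650 = 1,112.40; Pioneer Precinct 3,065/7,485 × $2,650 = 1,085.14; Lower Borough 468/7,485 × $2,650 = 165.69; West Ward 810/7,485 × $2,650 = 286.77.
Rounded to nearest $5: Garrison District $1,110; Pioneer Precinct $1,085; Lower Borough $165; West Ward $285. Sum = $2,645.
Difference $2,650 − $2,645 = +$5 applied to largest allocation (Garrison District): Garrison District becomes $1,115.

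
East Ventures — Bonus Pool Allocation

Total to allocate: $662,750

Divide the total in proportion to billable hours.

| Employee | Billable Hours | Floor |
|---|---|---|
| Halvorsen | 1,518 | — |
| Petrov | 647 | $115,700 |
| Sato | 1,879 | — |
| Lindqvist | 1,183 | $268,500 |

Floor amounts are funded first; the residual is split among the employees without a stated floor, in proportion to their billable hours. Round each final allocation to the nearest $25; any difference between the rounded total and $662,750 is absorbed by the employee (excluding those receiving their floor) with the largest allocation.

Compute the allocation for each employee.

Guaranteed amounts: Petrov $115,700; Lindqvist $268,500. Remaining pool $278,550.
Remaining pool split over remaining billable hours 3,397: Halvorsen 124,474.21 → $124,475; Sato 154,075.79 → $154,075.

Halvorsen: $124,475 · Petrov: $115,700 · Sato: $154,075 · Lindqvist: $268,500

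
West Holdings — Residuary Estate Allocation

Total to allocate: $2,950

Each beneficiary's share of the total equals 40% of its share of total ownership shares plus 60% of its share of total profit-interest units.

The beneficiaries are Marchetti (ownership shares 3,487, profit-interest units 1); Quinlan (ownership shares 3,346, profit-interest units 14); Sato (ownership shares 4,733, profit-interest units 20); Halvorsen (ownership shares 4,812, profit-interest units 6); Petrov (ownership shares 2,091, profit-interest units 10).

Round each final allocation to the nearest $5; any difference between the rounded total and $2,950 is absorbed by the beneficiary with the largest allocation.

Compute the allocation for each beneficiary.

Totals — ownership shares 18,469, profit-interest units 51.
Composite weights (40% ownership shares + 60% profit-interest units): Marchetti 0.0873; Quinlan 0.2372; Sato 0.3378; Halvorsen 0.1748; Petrov 0.1629.
Pro-rata amounts: Marchetti 257.49; Quinlan 699.66; Sato 996.51; Halvorsen 515.68; Petrov 480.65.
After rounding ($5): Marchetti $255; Quinlan $700; Sato $995; Halvorsen $515; Petrov $480. Sum = $2,945.
Difference $2,950 − $2,945 = +$5 applied to largest allocation (Sato): Sato becomes $1,000.

Marchetti: $255 · Quinlan: $700 · Sato: $1,000 · Halvorsen: $515 · Petrov: $480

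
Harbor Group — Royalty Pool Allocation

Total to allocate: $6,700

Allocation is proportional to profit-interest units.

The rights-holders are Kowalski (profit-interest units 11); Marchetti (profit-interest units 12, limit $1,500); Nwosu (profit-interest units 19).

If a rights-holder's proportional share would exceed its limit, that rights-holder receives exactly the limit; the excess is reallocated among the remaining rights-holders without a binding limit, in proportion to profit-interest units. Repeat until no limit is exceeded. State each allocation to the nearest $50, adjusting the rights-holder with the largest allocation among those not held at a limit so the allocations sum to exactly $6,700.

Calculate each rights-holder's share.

Kowalski: $1,900 · Marchetti: $1,500 · Nwosu: $3,300

Total profit-interest units = 42.
Pro-rata shares before constraints: Kowalski 1,754.76; Marchetti 1,914.29; Nwosu 3,030.95.
Held at cap: Marchetti ($1,500); residual $5,200 reallocated over remaining profit-interest units 30.
Redistributed shares: Kowalski 1,906.67 → $1,900; Nwosu 3,293.33 → $3,300.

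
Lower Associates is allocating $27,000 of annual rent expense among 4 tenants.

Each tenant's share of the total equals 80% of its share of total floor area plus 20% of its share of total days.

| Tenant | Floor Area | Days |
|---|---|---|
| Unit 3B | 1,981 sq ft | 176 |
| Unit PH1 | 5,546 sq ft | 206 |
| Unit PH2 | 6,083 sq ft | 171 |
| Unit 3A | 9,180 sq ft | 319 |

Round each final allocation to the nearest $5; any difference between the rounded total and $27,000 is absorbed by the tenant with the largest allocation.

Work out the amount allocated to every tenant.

Unit 3B: $2,965 | Unit PH1: $6,530 | Unit PH2: $6,825 | Unit 3A: $10,680

Totals — floor area 22,790, days 872.
Blended shares (80% floor area + 20% days): Unit 3B 0.1099; Unit PH1 0.2419; Unit PH2 0.2528; Unit 3A 0.3954.
Pro-rata amounts: Unit 3B 2,967.47; Unit PH1 6,532.10; Unit PH2 6,824.32; Unit 3A 10,676.12.
Rounded to nearest $5: Unit 3B $2,965; Unit PH1 $6,530; Unit PH2 $6,825; Unit 3A $10,675. Sum = $26,995.
Difference $27,000 − $26,995 = +$5 applied to largest allocation (Unit 3A): Unit 3A becomes $10,680.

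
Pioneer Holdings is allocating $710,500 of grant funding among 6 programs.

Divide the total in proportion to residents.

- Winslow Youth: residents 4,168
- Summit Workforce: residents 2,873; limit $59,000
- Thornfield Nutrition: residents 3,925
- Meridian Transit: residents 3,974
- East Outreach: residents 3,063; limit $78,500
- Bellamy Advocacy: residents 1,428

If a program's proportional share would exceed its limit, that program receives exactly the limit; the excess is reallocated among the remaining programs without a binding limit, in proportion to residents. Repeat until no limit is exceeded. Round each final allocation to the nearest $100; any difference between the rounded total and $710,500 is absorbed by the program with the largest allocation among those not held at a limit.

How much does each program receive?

Winslow Youth: $177,000 · Summit Workforce: $59,000 · Thornfield Nutrition: $166,700 · Meridian Transit: $168,700 · East Outreach: $78,500 · Bellamy Advocacy: $60,600

Residents total: 19,431.
Pro-rata shares before constraints: Winslow Youth 152,404.10; Summit Workforce 105,052.06; Thornfield Nutrition 143,518.73; Meridian Transit 145,310.43; East Outreach 111,999.46; Bellamy Advocacy 52,215.22.
Held at cap: Summit Workforce ($59,000), East Outreach ($78,500); balance $573,000 reallocated over remaining residents 13,495.
Remaining shares: Winslow Youth 176,973.99 → $177,000; Thornfield Nutrition 166,656.17 → $166,700; Meridian Transit 168,736.72 → $168,700; Bellamy Advocacy 60,633.12 → $60,600.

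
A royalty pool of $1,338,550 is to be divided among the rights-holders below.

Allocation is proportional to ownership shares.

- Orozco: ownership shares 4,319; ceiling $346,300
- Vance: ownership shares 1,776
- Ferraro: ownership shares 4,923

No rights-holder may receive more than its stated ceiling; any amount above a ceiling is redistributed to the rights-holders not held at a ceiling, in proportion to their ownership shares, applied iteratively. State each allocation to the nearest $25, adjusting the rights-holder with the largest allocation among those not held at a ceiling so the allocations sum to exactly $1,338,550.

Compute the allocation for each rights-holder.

Total ownership shares = 11,018.
Pro-rata shares before constraints: Orozco 524,704.80; Vance 215,761.92; Ferraro 598,083.29.
Cap binds for Orozco ($346,300); balance $992,250 reallocated over remaining ownership shares 6,699.
Remaining shares: Vance 263,059.56 → $263,050; Ferraro 729,190.44 → $729,200.

Orozco: $346,300 · Vance: $263,050 · Ferraro: $729,200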